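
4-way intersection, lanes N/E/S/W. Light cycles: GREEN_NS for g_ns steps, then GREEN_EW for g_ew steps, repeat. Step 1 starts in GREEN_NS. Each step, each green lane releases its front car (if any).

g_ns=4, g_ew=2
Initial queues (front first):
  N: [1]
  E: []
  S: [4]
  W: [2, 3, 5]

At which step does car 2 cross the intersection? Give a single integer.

Step 1 [NS]: N:car1-GO,E:wait,S:car4-GO,W:wait | queues: N=0 E=0 S=0 W=3
Step 2 [NS]: N:empty,E:wait,S:empty,W:wait | queues: N=0 E=0 S=0 W=3
Step 3 [NS]: N:empty,E:wait,S:empty,W:wait | queues: N=0 E=0 S=0 W=3
Step 4 [NS]: N:empty,E:wait,S:empty,W:wait | queues: N=0 E=0 S=0 W=3
Step 5 [EW]: N:wait,E:empty,S:wait,W:car2-GO | queues: N=0 E=0 S=0 W=2
Step 6 [EW]: N:wait,E:empty,S:wait,W:car3-GO | queues: N=0 E=0 S=0 W=1
Step 7 [NS]: N:empty,E:wait,S:empty,W:wait | queues: N=0 E=0 S=0 W=1
Step 8 [NS]: N:empty,E:wait,S:empty,W:wait | queues: N=0 E=0 S=0 W=1
Step 9 [NS]: N:empty,E:wait,S:empty,W:wait | queues: N=0 E=0 S=0 W=1
Step 10 [NS]: N:empty,E:wait,S:empty,W:wait | queues: N=0 E=0 S=0 W=1
Step 11 [EW]: N:wait,E:empty,S:wait,W:car5-GO | queues: N=0 E=0 S=0 W=0
Car 2 crosses at step 5

5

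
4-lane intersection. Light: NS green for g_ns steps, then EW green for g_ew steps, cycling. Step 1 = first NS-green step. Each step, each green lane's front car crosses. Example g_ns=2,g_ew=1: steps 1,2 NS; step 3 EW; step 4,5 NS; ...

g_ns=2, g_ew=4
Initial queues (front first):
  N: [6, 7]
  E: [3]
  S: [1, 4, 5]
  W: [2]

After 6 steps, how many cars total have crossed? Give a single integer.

Step 1 [NS]: N:car6-GO,E:wait,S:car1-GO,W:wait | queues: N=1 E=1 S=2 W=1
Step 2 [NS]: N:car7-GO,E:wait,S:car4-GO,W:wait | queues: N=0 E=1 S=1 W=1
Step 3 [EW]: N:wait,E:car3-GO,S:wait,W:car2-GO | queues: N=0 E=0 S=1 W=0
Step 4 [EW]: N:wait,E:empty,S:wait,W:empty | queues: N=0 E=0 S=1 W=0
Step 5 [EW]: N:wait,E:empty,S:wait,W:empty | queues: N=0 E=0 S=1 W=0
Step 6 [EW]: N:wait,E:empty,S:wait,W:empty | queues: N=0 E=0 S=1 W=0
Cars crossed by step 6: 6

Answer: 6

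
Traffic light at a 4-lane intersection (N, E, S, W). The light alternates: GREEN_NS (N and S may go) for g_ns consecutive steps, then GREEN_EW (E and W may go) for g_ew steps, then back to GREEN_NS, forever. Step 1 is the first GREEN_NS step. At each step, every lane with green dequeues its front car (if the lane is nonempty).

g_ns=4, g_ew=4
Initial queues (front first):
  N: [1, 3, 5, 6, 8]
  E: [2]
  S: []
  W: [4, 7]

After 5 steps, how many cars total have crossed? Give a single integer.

Answer: 6

Derivation:
Step 1 [NS]: N:car1-GO,E:wait,S:empty,W:wait | queues: N=4 E=1 S=0 W=2
Step 2 [NS]: N:car3-GO,E:wait,S:empty,W:wait | queues: N=3 E=1 S=0 W=2
Step 3 [NS]: N:car5-GO,E:wait,S:empty,W:wait | queues: N=2 E=1 S=0 W=2
Step 4 [NS]: N:car6-GO,E:wait,S:empty,W:wait | queues: N=1 E=1 S=0 W=2
Step 5 [EW]: N:wait,E:car2-GO,S:wait,W:car4-GO | queues: N=1 E=0 S=0 W=1
Cars crossed by step 5: 6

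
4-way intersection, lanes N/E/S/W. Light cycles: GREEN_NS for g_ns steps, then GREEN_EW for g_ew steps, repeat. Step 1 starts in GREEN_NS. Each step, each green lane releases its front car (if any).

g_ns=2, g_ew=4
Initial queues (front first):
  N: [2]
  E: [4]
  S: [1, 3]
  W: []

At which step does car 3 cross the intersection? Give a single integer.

Step 1 [NS]: N:car2-GO,E:wait,S:car1-GO,W:wait | queues: N=0 E=1 S=1 W=0
Step 2 [NS]: N:empty,E:wait,S:car3-GO,W:wait | queues: N=0 E=1 S=0 W=0
Step 3 [EW]: N:wait,E:car4-GO,S:wait,W:empty | queues: N=0 E=0 S=0 W=0
Car 3 crosses at step 2

2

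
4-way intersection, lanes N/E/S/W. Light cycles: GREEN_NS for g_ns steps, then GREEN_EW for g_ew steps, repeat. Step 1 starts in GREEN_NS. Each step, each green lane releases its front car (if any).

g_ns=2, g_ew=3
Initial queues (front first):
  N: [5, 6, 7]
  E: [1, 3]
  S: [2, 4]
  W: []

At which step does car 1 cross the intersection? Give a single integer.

Step 1 [NS]: N:car5-GO,E:wait,S:car2-GO,W:wait | queues: N=2 E=2 S=1 W=0
Step 2 [NS]: N:car6-GO,E:wait,S:car4-GO,W:wait | queues: N=1 E=2 S=0 W=0
Step 3 [EW]: N:wait,E:car1-GO,S:wait,W:empty | queues: N=1 E=1 S=0 W=0
Step 4 [EW]: N:wait,E:car3-GO,S:wait,W:empty | queues: N=1 E=0 S=0 W=0
Step 5 [EW]: N:wait,E:empty,S:wait,W:empty | queues: N=1 E=0 S=0 W=0
Step 6 [NS]: N:car7-GO,E:wait,S:empty,W:wait | queues: N=0 E=0 S=0 W=0
Car 1 crosses at step 3

3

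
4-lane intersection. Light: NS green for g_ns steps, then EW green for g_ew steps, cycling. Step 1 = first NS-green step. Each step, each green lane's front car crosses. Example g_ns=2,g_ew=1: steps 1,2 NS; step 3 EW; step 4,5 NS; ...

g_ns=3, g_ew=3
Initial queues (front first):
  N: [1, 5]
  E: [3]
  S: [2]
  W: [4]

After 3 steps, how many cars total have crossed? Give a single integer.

Answer: 3

Derivation:
Step 1 [NS]: N:car1-GO,E:wait,S:car2-GO,W:wait | queues: N=1 E=1 S=0 W=1
Step 2 [NS]: N:car5-GO,E:wait,S:empty,W:wait | queues: N=0 E=1 S=0 W=1
Step 3 [NS]: N:empty,E:wait,S:empty,W:wait | queues: N=0 E=1 S=0 W=1
Cars crossed by step 3: 3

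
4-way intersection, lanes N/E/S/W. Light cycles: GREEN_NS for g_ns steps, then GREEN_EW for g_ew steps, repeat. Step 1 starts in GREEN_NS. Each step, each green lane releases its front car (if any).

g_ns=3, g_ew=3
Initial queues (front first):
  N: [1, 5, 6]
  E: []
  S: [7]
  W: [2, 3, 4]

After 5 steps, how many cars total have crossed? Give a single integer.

Step 1 [NS]: N:car1-GO,E:wait,S:car7-GO,W:wait | queues: N=2 E=0 S=0 W=3
Step 2 [NS]: N:car5-GO,E:wait,S:empty,W:wait | queues: N=1 E=0 S=0 W=3
Step 3 [NS]: N:car6-GO,E:wait,S:empty,W:wait | queues: N=0 E=0 S=0 W=3
Step 4 [EW]: N:wait,E:empty,S:wait,W:car2-GO | queues: N=0 E=0 S=0 W=2
Step 5 [EW]: N:wait,E:empty,S:wait,W:car3-GO | queues: N=0 E=0 S=0 W=1
Cars crossed by step 5: 6

Answer: 6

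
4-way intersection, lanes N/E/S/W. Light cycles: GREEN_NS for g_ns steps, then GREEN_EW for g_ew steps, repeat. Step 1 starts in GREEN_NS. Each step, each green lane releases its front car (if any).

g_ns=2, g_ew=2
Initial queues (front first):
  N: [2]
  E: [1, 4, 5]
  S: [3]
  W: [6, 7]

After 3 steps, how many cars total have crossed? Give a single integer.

Step 1 [NS]: N:car2-GO,E:wait,S:car3-GO,W:wait | queues: N=0 E=3 S=0 W=2
Step 2 [NS]: N:empty,E:wait,S:empty,W:wait | queues: N=0 E=3 S=0 W=2
Step 3 [EW]: N:wait,E:car1-GO,S:wait,W:car6-GO | queues: N=0 E=2 S=0 W=1
Cars crossed by step 3: 4

Answer: 4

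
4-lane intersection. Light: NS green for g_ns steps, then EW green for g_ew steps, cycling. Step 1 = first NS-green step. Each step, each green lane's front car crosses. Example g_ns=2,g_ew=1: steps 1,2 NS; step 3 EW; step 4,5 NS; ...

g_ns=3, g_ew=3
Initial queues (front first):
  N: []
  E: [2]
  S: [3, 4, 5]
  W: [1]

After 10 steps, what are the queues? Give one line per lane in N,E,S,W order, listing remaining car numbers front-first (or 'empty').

Step 1 [NS]: N:empty,E:wait,S:car3-GO,W:wait | queues: N=0 E=1 S=2 W=1
Step 2 [NS]: N:empty,E:wait,S:car4-GO,W:wait | queues: N=0 E=1 S=1 W=1
Step 3 [NS]: N:empty,E:wait,S:car5-GO,W:wait | queues: N=0 E=1 S=0 W=1
Step 4 [EW]: N:wait,E:car2-GO,S:wait,W:car1-GO | queues: N=0 E=0 S=0 W=0

N: empty
E: empty
S: empty
W: empty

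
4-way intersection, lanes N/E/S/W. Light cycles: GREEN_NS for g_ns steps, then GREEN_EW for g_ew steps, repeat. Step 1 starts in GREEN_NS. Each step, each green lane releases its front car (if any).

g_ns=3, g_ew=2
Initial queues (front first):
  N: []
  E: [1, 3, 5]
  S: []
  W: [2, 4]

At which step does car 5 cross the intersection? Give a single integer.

Step 1 [NS]: N:empty,E:wait,S:empty,W:wait | queues: N=0 E=3 S=0 W=2
Step 2 [NS]: N:empty,E:wait,S:empty,W:wait | queues: N=0 E=3 S=0 W=2
Step 3 [NS]: N:empty,E:wait,S:empty,W:wait | queues: N=0 E=3 S=0 W=2
Step 4 [EW]: N:wait,E:car1-GO,S:wait,W:car2-GO | queues: N=0 E=2 S=0 W=1
Step 5 [EW]: N:wait,E:car3-GO,S:wait,W:car4-GO | queues: N=0 E=1 S=0 W=0
Step 6 [NS]: N:empty,E:wait,S:empty,W:wait | queues: N=0 E=1 S=0 W=0
Step 7 [NS]: N:empty,E:wait,S:empty,W:wait | queues: N=0 E=1 S=0 W=0
Step 8 [NS]: N:empty,E:wait,S:empty,W:wait | queues: N=0 E=1 S=0 W=0
Step 9 [EW]: N:wait,E:car5-GO,S:wait,W:empty | queues: N=0 E=0 S=0 W=0
Car 5 crosses at step 9

9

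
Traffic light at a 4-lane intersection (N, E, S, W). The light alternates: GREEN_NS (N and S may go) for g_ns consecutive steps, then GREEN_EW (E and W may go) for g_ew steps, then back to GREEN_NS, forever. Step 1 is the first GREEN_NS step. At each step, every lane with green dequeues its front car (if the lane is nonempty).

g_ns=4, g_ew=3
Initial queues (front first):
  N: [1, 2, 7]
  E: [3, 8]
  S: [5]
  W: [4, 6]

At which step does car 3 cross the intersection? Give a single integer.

Step 1 [NS]: N:car1-GO,E:wait,S:car5-GO,W:wait | queues: N=2 E=2 S=0 W=2
Step 2 [NS]: N:car2-GO,E:wait,S:empty,W:wait | queues: N=1 E=2 S=0 W=2
Step 3 [NS]: N:car7-GO,E:wait,S:empty,W:wait | queues: N=0 E=2 S=0 W=2
Step 4 [NS]: N:empty,E:wait,S:empty,W:wait | queues: N=0 E=2 S=0 W=2
Step 5 [EW]: N:wait,E:car3-GO,S:wait,W:car4-GO | queues: N=0 E=1 S=0 W=1
Step 6 [EW]: N:wait,E:car8-GO,S:wait,W:car6-GO | queues: N=0 E=0 S=0 W=0
Car 3 crosses at step 5

5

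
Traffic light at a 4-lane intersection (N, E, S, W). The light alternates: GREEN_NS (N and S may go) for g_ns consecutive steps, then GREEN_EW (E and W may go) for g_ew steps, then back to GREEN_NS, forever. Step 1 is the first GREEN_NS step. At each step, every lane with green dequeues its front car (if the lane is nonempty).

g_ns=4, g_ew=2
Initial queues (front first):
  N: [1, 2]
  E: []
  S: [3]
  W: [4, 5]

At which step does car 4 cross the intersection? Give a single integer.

Step 1 [NS]: N:car1-GO,E:wait,S:car3-GO,W:wait | queues: N=1 E=0 S=0 W=2
Step 2 [NS]: N:car2-GO,E:wait,S:empty,W:wait | queues: N=0 E=0 S=0 W=2
Step 3 [NS]: N:empty,E:wait,S:empty,W:wait | queues: N=0 E=0 S=0 W=2
Step 4 [NS]: N:empty,E:wait,S:empty,W:wait | queues: N=0 E=0 S=0 W=2
Step 5 [EW]: N:wait,E:empty,S:wait,W:car4-GO | queues: N=0 E=0 S=0 W=1
Step 6 [EW]: N:wait,E:empty,S:wait,W:car5-GO | queues: N=0 E=0 S=0 W=0
Car 4 crosses at step 5

5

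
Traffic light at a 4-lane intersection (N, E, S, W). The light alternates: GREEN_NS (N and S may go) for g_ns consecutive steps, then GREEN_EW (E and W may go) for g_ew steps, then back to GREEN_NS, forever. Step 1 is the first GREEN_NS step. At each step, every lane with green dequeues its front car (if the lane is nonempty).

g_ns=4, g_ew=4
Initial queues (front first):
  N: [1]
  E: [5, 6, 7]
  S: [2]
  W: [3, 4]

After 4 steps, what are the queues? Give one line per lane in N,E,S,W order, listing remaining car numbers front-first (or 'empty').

Step 1 [NS]: N:car1-GO,E:wait,S:car2-GO,W:wait | queues: N=0 E=3 S=0 W=2
Step 2 [NS]: N:empty,E:wait,S:empty,W:wait | queues: N=0 E=3 S=0 W=2
Step 3 [NS]: N:empty,E:wait,S:empty,W:wait | queues: N=0 E=3 S=0 W=2
Step 4 [NS]: N:empty,E:wait,S:empty,W:wait | queues: N=0 E=3 S=0 W=2

N: empty
E: 5 6 7
S: empty
W: 3 4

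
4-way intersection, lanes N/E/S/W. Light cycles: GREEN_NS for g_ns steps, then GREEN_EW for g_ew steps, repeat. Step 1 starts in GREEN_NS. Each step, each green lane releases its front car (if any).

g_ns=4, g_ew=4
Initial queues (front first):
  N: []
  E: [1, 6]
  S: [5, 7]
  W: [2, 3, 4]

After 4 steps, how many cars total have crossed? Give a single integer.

Answer: 2

Derivation:
Step 1 [NS]: N:empty,E:wait,S:car5-GO,W:wait | queues: N=0 E=2 S=1 W=3
Step 2 [NS]: N:empty,E:wait,S:car7-GO,W:wait | queues: N=0 E=2 S=0 W=3
Step 3 [NS]: N:empty,E:wait,S:empty,W:wait | queues: N=0 E=2 S=0 W=3
Step 4 [NS]: N:empty,E:wait,S:empty,W:wait | queues: N=0 E=2 S=0 W=3
Cars crossed by step 4: 2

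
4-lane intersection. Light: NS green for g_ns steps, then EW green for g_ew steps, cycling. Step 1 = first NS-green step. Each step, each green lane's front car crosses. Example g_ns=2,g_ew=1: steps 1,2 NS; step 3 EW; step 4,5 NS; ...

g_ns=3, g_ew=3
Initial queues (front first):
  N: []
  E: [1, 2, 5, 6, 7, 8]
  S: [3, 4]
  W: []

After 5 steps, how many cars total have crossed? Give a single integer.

Step 1 [NS]: N:empty,E:wait,S:car3-GO,W:wait | queues: N=0 E=6 S=1 W=0
Step 2 [NS]: N:empty,E:wait,S:car4-GO,W:wait | queues: N=0 E=6 S=0 W=0
Step 3 [NS]: N:empty,E:wait,S:empty,W:wait | queues: N=0 E=6 S=0 W=0
Step 4 [EW]: N:wait,E:car1-GO,S:wait,W:empty | queues: N=0 E=5 S=0 W=0
Step 5 [EW]: N:wait,E:car2-GO,S:wait,W:empty | queues: N=0 E=4 S=0 W=0
Cars crossed by step 5: 4

Answer: 4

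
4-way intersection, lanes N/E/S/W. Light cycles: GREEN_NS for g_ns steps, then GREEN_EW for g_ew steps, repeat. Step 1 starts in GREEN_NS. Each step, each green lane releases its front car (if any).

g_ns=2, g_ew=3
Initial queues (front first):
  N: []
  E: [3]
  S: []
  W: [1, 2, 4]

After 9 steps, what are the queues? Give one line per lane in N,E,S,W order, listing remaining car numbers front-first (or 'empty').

Step 1 [NS]: N:empty,E:wait,S:empty,W:wait | queues: N=0 E=1 S=0 W=3
Step 2 [NS]: N:empty,E:wait,S:empty,W:wait | queues: N=0 E=1 S=0 W=3
Step 3 [EW]: N:wait,E:car3-GO,S:wait,W:car1-GO | queues: N=0 E=0 S=0 W=2
Step 4 [EW]: N:wait,E:empty,S:wait,W:car2-GO | queues: N=0 E=0 S=0 W=1
Step 5 [EW]: N:wait,E:empty,S:wait,W:car4-GO | queues: N=0 E=0 S=0 W=0

N: empty
E: empty
S: empty
W: empty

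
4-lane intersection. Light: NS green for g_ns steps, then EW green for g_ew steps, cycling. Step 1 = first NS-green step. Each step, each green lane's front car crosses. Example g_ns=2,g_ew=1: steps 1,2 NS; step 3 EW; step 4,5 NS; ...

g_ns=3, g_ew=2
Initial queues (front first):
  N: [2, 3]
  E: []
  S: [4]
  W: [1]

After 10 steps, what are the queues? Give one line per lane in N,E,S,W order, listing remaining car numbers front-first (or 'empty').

Step 1 [NS]: N:car2-GO,E:wait,S:car4-GO,W:wait | queues: N=1 E=0 S=0 W=1
Step 2 [NS]: N:car3-GO,E:wait,S:empty,W:wait | queues: N=0 E=0 S=0 W=1
Step 3 [NS]: N:empty,E:wait,S:empty,W:wait | queues: N=0 E=0 S=0 W=1
Step 4 [EW]: N:wait,E:empty,S:wait,W:car1-GO | queues: N=0 E=0 S=0 W=0

N: empty
E: empty
S: empty
W: empty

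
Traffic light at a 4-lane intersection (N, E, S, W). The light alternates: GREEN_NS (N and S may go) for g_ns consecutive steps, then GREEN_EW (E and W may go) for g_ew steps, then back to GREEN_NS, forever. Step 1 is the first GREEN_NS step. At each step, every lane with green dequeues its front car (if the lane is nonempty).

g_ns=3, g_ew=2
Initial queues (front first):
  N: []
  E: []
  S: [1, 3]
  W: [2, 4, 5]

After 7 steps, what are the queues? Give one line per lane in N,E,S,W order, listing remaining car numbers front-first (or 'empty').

Step 1 [NS]: N:empty,E:wait,S:car1-GO,W:wait | queues: N=0 E=0 S=1 W=3
Step 2 [NS]: N:empty,E:wait,S:car3-GO,W:wait | queues: N=0 E=0 S=0 W=3
Step 3 [NS]: N:empty,E:wait,S:empty,W:wait | queues: N=0 E=0 S=0 W=3
Step 4 [EW]: N:wait,E:empty,S:wait,W:car2-GO | queues: N=0 E=0 S=0 W=2
Step 5 [EW]: N:wait,E:empty,S:wait,W:car4-GO | queues: N=0 E=0 S=0 W=1
Step 6 [NS]: N:empty,E:wait,S:empty,W:wait | queues: N=0 E=0 S=0 W=1
Step 7 [NS]: N:empty,E:wait,S:empty,W:wait | queues: N=0 E=0 S=0 W=1

N: empty
E: empty
S: empty
W: 5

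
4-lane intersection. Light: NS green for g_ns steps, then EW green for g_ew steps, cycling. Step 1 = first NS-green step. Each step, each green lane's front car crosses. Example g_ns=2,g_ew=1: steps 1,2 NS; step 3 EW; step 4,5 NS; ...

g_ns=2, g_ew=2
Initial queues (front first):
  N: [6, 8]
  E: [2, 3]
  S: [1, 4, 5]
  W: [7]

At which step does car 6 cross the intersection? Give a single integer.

Step 1 [NS]: N:car6-GO,E:wait,S:car1-GO,W:wait | queues: N=1 E=2 S=2 W=1
Step 2 [NS]: N:car8-GO,E:wait,S:car4-GO,W:wait | queues: N=0 E=2 S=1 W=1
Step 3 [EW]: N:wait,E:car2-GO,S:wait,W:car7-GO | queues: N=0 E=1 S=1 W=0
Step 4 [EW]: N:wait,E:car3-GO,S:wait,W:empty | queues: N=0 E=0 S=1 W=0
Step 5 [NS]: N:empty,E:wait,S:car5-GO,W:wait | queues: N=0 E=0 S=0 W=0
Car 6 crosses at step 1

1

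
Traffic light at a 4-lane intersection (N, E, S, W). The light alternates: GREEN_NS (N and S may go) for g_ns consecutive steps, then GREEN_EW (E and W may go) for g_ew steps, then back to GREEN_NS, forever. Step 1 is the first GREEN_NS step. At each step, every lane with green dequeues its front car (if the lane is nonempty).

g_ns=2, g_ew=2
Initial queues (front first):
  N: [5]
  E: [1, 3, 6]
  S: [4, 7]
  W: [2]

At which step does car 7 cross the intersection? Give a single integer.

Step 1 [NS]: N:car5-GO,E:wait,S:car4-GO,W:wait | queues: N=0 E=3 S=1 W=1
Step 2 [NS]: N:empty,E:wait,S:car7-GO,W:wait | queues: N=0 E=3 S=0 W=1
Step 3 [EW]: N:wait,E:car1-GO,S:wait,W:car2-GO | queues: N=0 E=2 S=0 W=0
Step 4 [EW]: N:wait,E:car3-GO,S:wait,W:empty | queues: N=0 E=1 S=0 W=0
Step 5 [NS]: N:empty,E:wait,S:empty,W:wait | queues: N=0 E=1 S=0 W=0
Step 6 [NS]: N:empty,E:wait,S:empty,W:wait | queues: N=0 E=1 S=0 W=0
Step 7 [EW]: N:wait,E:car6-GO,S:wait,W:empty | queues: N=0 E=0 S=0 W=0
Car 7 crosses at step 2

2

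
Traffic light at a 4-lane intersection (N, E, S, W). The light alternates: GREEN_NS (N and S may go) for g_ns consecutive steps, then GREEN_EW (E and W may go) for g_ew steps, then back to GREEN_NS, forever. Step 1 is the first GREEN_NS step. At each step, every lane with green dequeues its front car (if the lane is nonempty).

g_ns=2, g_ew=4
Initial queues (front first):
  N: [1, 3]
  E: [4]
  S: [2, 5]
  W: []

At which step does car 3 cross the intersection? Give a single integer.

Step 1 [NS]: N:car1-GO,E:wait,S:car2-GO,W:wait | queues: N=1 E=1 S=1 W=0
Step 2 [NS]: N:car3-GO,E:wait,S:car5-GO,W:wait | queues: N=0 E=1 S=0 W=0
Step 3 [EW]: N:wait,E:car4-GO,S:wait,W:empty | queues: N=0 E=0 S=0 W=0
Car 3 crosses at step 2

2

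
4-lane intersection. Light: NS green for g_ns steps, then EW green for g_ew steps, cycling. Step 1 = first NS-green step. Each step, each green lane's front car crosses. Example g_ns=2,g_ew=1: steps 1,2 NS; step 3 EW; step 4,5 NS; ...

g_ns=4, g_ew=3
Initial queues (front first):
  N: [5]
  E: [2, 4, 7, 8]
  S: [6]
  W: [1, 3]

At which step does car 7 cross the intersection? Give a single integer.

Step 1 [NS]: N:car5-GO,E:wait,S:car6-GO,W:wait | queues: N=0 E=4 S=0 W=2
Step 2 [NS]: N:empty,E:wait,S:empty,W:wait | queues: N=0 E=4 S=0 W=2
Step 3 [NS]: N:empty,E:wait,S:empty,W:wait | queues: N=0 E=4 S=0 W=2
Step 4 [NS]: N:empty,E:wait,S:empty,W:wait | queues: N=0 E=4 S=0 W=2
Step 5 [EW]: N:wait,E:car2-GO,S:wait,W:car1-GO | queues: N=0 E=3 S=0 W=1
Step 6 [EW]: N:wait,E:car4-GO,S:wait,W:car3-GO | queues: N=0 E=2 S=0 W=0
Step 7 [EW]: N:wait,E:car7-GO,S:wait,W:empty | queues: N=0 E=1 S=0 W=0
Step 8 [NS]: N:empty,E:wait,S:empty,W:wait | queues: N=0 E=1 S=0 W=0
Step 9 [NS]: N:empty,E:wait,S:empty,W:wait | queues: N=0 E=1 S=0 W=0
Step 10 [NS]: N:empty,E:wait,S:empty,W:wait | queues: N=0 E=1 S=0 W=0
Step 11 [NS]: N:empty,E:wait,S:empty,W:wait | queues: N=0 E=1 S=0 W=0
Step 12 [EW]: N:wait,E:car8-GO,S:wait,W:empty | queues: N=0 E=0 S=0 W=0
Car 7 crosses at step 7

7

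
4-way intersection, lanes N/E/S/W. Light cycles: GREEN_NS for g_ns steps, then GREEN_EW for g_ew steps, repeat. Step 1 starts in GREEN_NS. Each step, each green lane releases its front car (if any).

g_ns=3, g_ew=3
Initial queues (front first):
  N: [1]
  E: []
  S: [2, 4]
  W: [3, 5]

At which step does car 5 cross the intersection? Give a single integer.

Step 1 [NS]: N:car1-GO,E:wait,S:car2-GO,W:wait | queues: N=0 E=0 S=1 W=2
Step 2 [NS]: N:empty,E:wait,S:car4-GO,W:wait | queues: N=0 E=0 S=0 W=2
Step 3 [NS]: N:empty,E:wait,S:empty,W:wait | queues: N=0 E=0 S=0 W=2
Step 4 [EW]: N:wait,E:empty,S:wait,W:car3-GO | queues: N=0 E=0 S=0 W=1
Step 5 [EW]: N:wait,E:empty,S:wait,W:car5-GO | queues: N=0 E=0 S=0 W=0
Car 5 crosses at step 5

5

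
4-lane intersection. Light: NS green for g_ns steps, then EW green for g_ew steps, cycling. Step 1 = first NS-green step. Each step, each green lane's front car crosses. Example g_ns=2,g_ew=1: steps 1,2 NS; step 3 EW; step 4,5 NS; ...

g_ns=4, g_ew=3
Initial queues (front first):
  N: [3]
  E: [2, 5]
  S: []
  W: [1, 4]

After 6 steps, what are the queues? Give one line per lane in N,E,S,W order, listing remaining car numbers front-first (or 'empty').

Step 1 [NS]: N:car3-GO,E:wait,S:empty,W:wait | queues: N=0 E=2 S=0 W=2
Step 2 [NS]: N:empty,E:wait,S:empty,W:wait | queues: N=0 E=2 S=0 W=2
Step 3 [NS]: N:empty,E:wait,S:empty,W:wait | queues: N=0 E=2 S=0 W=2
Step 4 [NS]: N:empty,E:wait,S:empty,W:wait | queues: N=0 E=2 S=0 W=2
Step 5 [EW]: N:wait,E:car2-GO,S:wait,W:car1-GO | queues: N=0 E=1 S=0 W=1
Step 6 [EW]: N:wait,E:car5-GO,S:wait,W:car4-GO | queues: N=0 E=0 S=0 W=0

N: empty
E: empty
S: empty
W: empty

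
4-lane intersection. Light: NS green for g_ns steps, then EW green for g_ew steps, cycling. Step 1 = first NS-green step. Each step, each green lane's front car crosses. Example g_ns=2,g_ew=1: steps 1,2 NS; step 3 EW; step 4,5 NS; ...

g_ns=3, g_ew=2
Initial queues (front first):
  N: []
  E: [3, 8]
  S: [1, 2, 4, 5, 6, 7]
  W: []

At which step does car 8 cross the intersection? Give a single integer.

Step 1 [NS]: N:empty,E:wait,S:car1-GO,W:wait | queues: N=0 E=2 S=5 W=0
Step 2 [NS]: N:empty,E:wait,S:car2-GO,W:wait | queues: N=0 E=2 S=4 W=0
Step 3 [NS]: N:empty,E:wait,S:car4-GO,W:wait | queues: N=0 E=2 S=3 W=0
Step 4 [EW]: N:wait,E:car3-GO,S:wait,W:empty | queues: N=0 E=1 S=3 W=0
Step 5 [EW]: N:wait,E:car8-GO,S:wait,W:empty | queues: N=0 E=0 S=3 W=0
Step 6 [NS]: N:empty,E:wait,S:car5-GO,W:wait | queues: N=0 E=0 S=2 W=0
Step 7 [NS]: N:empty,E:wait,S:car6-GO,W:wait | queues: N=0 E=0 S=1 W=0
Step 8 [NS]: N:empty,E:wait,S:car7-GO,W:wait | queues: N=0 E=0 S=0 W=0
Car 8 crosses at step 5

5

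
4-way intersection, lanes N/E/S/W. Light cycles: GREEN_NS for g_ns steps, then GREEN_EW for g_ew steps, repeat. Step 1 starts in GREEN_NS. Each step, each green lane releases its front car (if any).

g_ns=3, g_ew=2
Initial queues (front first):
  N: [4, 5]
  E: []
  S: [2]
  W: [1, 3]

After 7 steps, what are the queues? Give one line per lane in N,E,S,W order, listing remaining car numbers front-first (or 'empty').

Step 1 [NS]: N:car4-GO,E:wait,S:car2-GO,W:wait | queues: N=1 E=0 S=0 W=2
Step 2 [NS]: N:car5-GO,E:wait,S:empty,W:wait | queues: N=0 E=0 S=0 W=2
Step 3 [NS]: N:empty,E:wait,S:empty,W:wait | queues: N=0 E=0 S=0 W=2
Step 4 [EW]: N:wait,E:empty,S:wait,W:car1-GO | queues: N=0 E=0 S=0 W=1
Step 5 [EW]: N:wait,E:empty,S:wait,W:car3-GO | queues: N=0 E=0 S=0 W=0

N: empty
E: empty
S: empty
W: empty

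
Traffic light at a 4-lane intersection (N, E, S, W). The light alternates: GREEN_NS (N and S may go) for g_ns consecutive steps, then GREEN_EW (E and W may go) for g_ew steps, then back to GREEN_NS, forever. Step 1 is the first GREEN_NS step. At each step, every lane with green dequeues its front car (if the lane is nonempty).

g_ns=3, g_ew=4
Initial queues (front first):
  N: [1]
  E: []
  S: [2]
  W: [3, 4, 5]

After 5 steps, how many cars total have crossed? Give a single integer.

Answer: 4

Derivation:
Step 1 [NS]: N:car1-GO,E:wait,S:car2-GO,W:wait | queues: N=0 E=0 S=0 W=3
Step 2 [NS]: N:empty,E:wait,S:empty,W:wait | queues: N=0 E=0 S=0 W=3
Step 3 [NS]: N:empty,E:wait,S:empty,W:wait | queues: N=0 E=0 S=0 W=3
Step 4 [EW]: N:wait,E:empty,S:wait,W:car3-GO | queues: N=0 E=0 S=0 W=2
Step 5 [EW]: N:wait,E:empty,S:wait,W:car4-GO | queues: N=0 E=0 S=0 W=1
Cars crossed by step 5: 4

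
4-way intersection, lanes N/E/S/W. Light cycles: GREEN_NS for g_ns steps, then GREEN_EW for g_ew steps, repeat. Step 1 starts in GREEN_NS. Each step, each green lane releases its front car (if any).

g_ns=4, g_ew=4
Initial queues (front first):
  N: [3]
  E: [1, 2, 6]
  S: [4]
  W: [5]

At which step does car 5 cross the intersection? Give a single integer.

Step 1 [NS]: N:car3-GO,E:wait,S:car4-GO,W:wait | queues: N=0 E=3 S=0 W=1
Step 2 [NS]: N:empty,E:wait,S:empty,W:wait | queues: N=0 E=3 S=0 W=1
Step 3 [NS]: N:empty,E:wait,S:empty,W:wait | queues: N=0 E=3 S=0 W=1
Step 4 [NS]: N:empty,E:wait,S:empty,W:wait | queues: N=0 E=3 S=0 W=1
Step 5 [EW]: N:wait,E:car1-GO,S:wait,W:car5-GO | queues: N=0 E=2 S=0 W=0
Step 6 [EW]: N:wait,E:car2-GO,S:wait,W:empty | queues: N=0 E=1 S=0 W=0
Step 7 [EW]: N:wait,E:car6-GO,S:wait,W:empty | queues: N=0 E=0 S=0 W=0
Car 5 crosses at step 5

5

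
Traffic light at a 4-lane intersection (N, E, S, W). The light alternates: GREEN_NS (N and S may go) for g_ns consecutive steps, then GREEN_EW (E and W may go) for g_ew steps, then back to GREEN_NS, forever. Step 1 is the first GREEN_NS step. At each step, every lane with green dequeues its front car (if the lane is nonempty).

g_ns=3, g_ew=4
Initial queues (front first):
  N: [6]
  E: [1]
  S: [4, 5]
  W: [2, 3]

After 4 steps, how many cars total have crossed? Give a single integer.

Answer: 5

Derivation:
Step 1 [NS]: N:car6-GO,E:wait,S:car4-GO,W:wait | queues: N=0 E=1 S=1 W=2
Step 2 [NS]: N:empty,E:wait,S:car5-GO,W:wait | queues: N=0 E=1 S=0 W=2
Step 3 [NS]: N:empty,E:wait,S:empty,W:wait | queues: N=0 E=1 S=0 W=2
Step 4 [EW]: N:wait,E:car1-GO,S:wait,W:car2-GO | queues: N=0 E=0 S=0 W=1
Cars crossed by step 4: 5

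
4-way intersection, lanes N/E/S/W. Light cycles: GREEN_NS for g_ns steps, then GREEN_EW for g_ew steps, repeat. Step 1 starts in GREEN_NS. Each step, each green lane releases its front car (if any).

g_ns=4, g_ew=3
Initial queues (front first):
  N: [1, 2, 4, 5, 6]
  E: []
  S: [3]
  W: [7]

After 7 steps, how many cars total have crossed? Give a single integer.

Answer: 6

Derivation:
Step 1 [NS]: N:car1-GO,E:wait,S:car3-GO,W:wait | queues: N=4 E=0 S=0 W=1
Step 2 [NS]: N:car2-GO,E:wait,S:empty,W:wait | queues: N=3 E=0 S=0 W=1
Step 3 [NS]: N:car4-GO,E:wait,S:empty,W:wait | queues: N=2 E=0 S=0 W=1
Step 4 [NS]: N:car5-GO,E:wait,S:empty,W:wait | queues: N=1 E=0 S=0 W=1
Step 5 [EW]: N:wait,E:empty,S:wait,W:car7-GO | queues: N=1 E=0 S=0 W=0
Step 6 [EW]: N:wait,E:empty,S:wait,W:empty | queues: N=1 E=0 S=0 W=0
Step 7 [EW]: N:wait,E:empty,S:wait,W:empty | queues: N=1 E=0 S=0 W=0
Cars crossed by step 7: 6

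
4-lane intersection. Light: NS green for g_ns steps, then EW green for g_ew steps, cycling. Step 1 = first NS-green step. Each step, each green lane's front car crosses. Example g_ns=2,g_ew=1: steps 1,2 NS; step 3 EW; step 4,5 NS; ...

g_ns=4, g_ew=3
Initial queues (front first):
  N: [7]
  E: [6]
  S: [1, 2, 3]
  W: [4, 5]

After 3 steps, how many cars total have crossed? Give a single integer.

Answer: 4

Derivation:
Step 1 [NS]: N:car7-GO,E:wait,S:car1-GO,W:wait | queues: N=0 E=1 S=2 W=2
Step 2 [NS]: N:empty,E:wait,S:car2-GO,W:wait | queues: N=0 E=1 S=1 W=2
Step 3 [NS]: N:empty,E:wait,S:car3-GO,W:wait | queues: N=0 E=1 S=0 W=2
Cars crossed by step 3: 4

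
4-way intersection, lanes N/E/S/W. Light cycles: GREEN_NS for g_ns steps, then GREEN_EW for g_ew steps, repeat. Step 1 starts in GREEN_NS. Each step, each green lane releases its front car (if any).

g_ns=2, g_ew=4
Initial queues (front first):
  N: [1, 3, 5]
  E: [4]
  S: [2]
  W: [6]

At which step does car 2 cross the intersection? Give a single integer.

Step 1 [NS]: N:car1-GO,E:wait,S:car2-GO,W:wait | queues: N=2 E=1 S=0 W=1
Step 2 [NS]: N:car3-GO,E:wait,S:empty,W:wait | queues: N=1 E=1 S=0 W=1
Step 3 [EW]: N:wait,E:car4-GO,S:wait,W:car6-GO | queues: N=1 E=0 S=0 W=0
Step 4 [EW]: N:wait,E:empty,S:wait,W:empty | queues: N=1 E=0 S=0 W=0
Step 5 [EW]: N:wait,E:empty,S:wait,W:empty | queues: N=1 E=0 S=0 W=0
Step 6 [EW]: N:wait,E:empty,S:wait,W:empty | queues: N=1 E=0 S=0 W=0
Step 7 [NS]: N:car5-GO,E:wait,S:empty,W:wait | queues: N=0 E=0 S=0 W=0
Car 2 crosses at step 1

1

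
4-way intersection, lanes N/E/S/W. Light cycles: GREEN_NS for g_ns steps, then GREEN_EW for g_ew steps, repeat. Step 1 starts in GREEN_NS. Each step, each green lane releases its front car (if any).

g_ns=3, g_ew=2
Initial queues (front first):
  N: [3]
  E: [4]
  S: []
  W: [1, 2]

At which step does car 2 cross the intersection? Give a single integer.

Step 1 [NS]: N:car3-GO,E:wait,S:empty,W:wait | queues: N=0 E=1 S=0 W=2
Step 2 [NS]: N:empty,E:wait,S:empty,W:wait | queues: N=0 E=1 S=0 W=2
Step 3 [NS]: N:empty,E:wait,S:empty,W:wait | queues: N=0 E=1 S=0 W=2
Step 4 [EW]: N:wait,E:car4-GO,S:wait,W:car1-GO | queues: N=0 E=0 S=0 W=1
Step 5 [EW]: N:wait,E:empty,S:wait,W:car2-GO | queues: N=0 E=0 S=0 W=0
Car 2 crosses at step 5

5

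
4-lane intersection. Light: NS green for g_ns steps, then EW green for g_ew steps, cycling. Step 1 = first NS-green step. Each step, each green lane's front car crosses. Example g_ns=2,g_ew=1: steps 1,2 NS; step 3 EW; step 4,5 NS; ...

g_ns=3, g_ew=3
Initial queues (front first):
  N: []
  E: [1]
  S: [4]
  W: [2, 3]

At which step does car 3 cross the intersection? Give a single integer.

Step 1 [NS]: N:empty,E:wait,S:car4-GO,W:wait | queues: N=0 E=1 S=0 W=2
Step 2 [NS]: N:empty,E:wait,S:empty,W:wait | queues: N=0 E=1 S=0 W=2
Step 3 [NS]: N:empty,E:wait,S:empty,W:wait | queues: N=0 E=1 S=0 W=2
Step 4 [EW]: N:wait,E:car1-GO,S:wait,W:car2-GO | queues: N=0 E=0 S=0 W=1
Step 5 [EW]: N:wait,E:empty,S:wait,W:car3-GO | queues: N=0 E=0 S=0 W=0
Car 3 crosses at step 5

5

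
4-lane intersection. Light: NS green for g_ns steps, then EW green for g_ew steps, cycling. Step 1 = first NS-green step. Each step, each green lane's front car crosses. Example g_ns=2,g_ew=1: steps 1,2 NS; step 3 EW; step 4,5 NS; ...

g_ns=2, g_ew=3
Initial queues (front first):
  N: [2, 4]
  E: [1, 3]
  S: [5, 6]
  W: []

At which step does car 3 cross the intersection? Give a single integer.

Step 1 [NS]: N:car2-GO,E:wait,S:car5-GO,W:wait | queues: N=1 E=2 S=1 W=0
Step 2 [NS]: N:car4-GO,E:wait,S:car6-GO,W:wait | queues: N=0 E=2 S=0 W=0
Step 3 [EW]: N:wait,E:car1-GO,S:wait,W:empty | queues: N=0 E=1 S=0 W=0
Step 4 [EW]: N:wait,E:car3-GO,S:wait,W:empty | queues: N=0 E=0 S=0 W=0
Car 3 crosses at step 4

4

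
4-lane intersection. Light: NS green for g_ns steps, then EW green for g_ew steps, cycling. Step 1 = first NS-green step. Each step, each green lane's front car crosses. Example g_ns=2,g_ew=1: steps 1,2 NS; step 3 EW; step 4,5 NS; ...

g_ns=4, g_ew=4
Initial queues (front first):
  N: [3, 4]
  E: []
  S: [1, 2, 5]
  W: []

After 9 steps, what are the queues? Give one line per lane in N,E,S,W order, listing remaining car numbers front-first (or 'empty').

Step 1 [NS]: N:car3-GO,E:wait,S:car1-GO,W:wait | queues: N=1 E=0 S=2 W=0
Step 2 [NS]: N:car4-GO,E:wait,S:car2-GO,W:wait | queues: N=0 E=0 S=1 W=0
Step 3 [NS]: N:empty,E:wait,S:car5-GO,W:wait | queues: N=0 E=0 S=0 W=0

N: empty
E: empty
S: empty
W: empty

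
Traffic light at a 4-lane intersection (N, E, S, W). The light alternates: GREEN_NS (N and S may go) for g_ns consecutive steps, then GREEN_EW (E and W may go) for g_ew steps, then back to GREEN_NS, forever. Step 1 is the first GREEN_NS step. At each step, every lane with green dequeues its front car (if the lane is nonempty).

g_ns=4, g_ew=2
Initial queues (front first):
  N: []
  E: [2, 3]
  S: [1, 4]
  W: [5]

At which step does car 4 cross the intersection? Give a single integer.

Step 1 [NS]: N:empty,E:wait,S:car1-GO,W:wait | queues: N=0 E=2 S=1 W=1
Step 2 [NS]: N:empty,E:wait,S:car4-GO,W:wait | queues: N=0 E=2 S=0 W=1
Step 3 [NS]: N:empty,E:wait,S:empty,W:wait | queues: N=0 E=2 S=0 W=1
Step 4 [NS]: N:empty,E:wait,S:empty,W:wait | queues: N=0 E=2 S=0 W=1
Step 5 [EW]: N:wait,E:car2-GO,S:wait,W:car5-GO | queues: N=0 E=1 S=0 W=0
Step 6 [EW]: N:wait,E:car3-GO,S:wait,W:empty | queues: N=0 E=0 S=0 W=0
Car 4 crosses at step 2

2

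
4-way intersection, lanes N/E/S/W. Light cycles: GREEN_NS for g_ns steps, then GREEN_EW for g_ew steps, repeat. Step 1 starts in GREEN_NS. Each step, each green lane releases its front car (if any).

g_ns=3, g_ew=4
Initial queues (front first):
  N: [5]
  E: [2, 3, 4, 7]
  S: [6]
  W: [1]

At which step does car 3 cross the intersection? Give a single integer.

Step 1 [NS]: N:car5-GO,E:wait,S:car6-GO,W:wait | queues: N=0 E=4 S=0 W=1
Step 2 [NS]: N:empty,E:wait,S:empty,W:wait | queues: N=0 E=4 S=0 W=1
Step 3 [NS]: N:empty,E:wait,S:empty,W:wait | queues: N=0 E=4 S=0 W=1
Step 4 [EW]: N:wait,E:car2-GO,S:wait,W:car1-GO | queues: N=0 E=3 S=0 W=0
Step 5 [EW]: N:wait,E:car3-GO,S:wait,W:empty | queues: N=0 E=2 S=0 W=0
Step 6 [EW]: N:wait,E:car4-GO,S:wait,W:empty | queues: N=0 E=1 S=0 W=0
Step 7 [EW]: N:wait,E:car7-GO,S:wait,W:empty | queues: N=0 E=0 S=0 W=0
Car 3 crosses at step 5

5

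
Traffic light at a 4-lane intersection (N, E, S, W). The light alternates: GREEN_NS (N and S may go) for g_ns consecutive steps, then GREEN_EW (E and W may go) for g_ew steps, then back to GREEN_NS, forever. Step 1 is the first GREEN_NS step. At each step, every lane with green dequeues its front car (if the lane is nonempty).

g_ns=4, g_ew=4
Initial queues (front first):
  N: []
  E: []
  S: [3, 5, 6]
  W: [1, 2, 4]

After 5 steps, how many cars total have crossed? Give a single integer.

Answer: 4

Derivation:
Step 1 [NS]: N:empty,E:wait,S:car3-GO,W:wait | queues: N=0 E=0 S=2 W=3
Step 2 [NS]: N:empty,E:wait,S:car5-GO,W:wait | queues: N=0 E=0 S=1 W=3
Step 3 [NS]: N:empty,E:wait,S:car6-GO,W:wait | queues: N=0 E=0 S=0 W=3
Step 4 [NS]: N:empty,E:wait,S:empty,W:wait | queues: N=0 E=0 S=0 W=3
Step 5 [EW]: N:wait,E:empty,S:wait,W:car1-GO | queues: N=0 E=0 S=0 W=2
Cars crossed by step 5: 4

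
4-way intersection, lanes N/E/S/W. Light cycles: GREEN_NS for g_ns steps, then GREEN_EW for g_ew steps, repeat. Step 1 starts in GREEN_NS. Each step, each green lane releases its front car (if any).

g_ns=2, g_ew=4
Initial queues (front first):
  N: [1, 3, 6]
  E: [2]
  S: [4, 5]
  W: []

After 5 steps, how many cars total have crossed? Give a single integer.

Answer: 5

Derivation:
Step 1 [NS]: N:car1-GO,E:wait,S:car4-GO,W:wait | queues: N=2 E=1 S=1 W=0
Step 2 [NS]: N:car3-GO,E:wait,S:car5-GO,W:wait | queues: N=1 E=1 S=0 W=0
Step 3 [EW]: N:wait,E:car2-GO,S:wait,W:empty | queues: N=1 E=0 S=0 W=0
Step 4 [EW]: N:wait,E:empty,S:wait,W:empty | queues: N=1 E=0 S=0 W=0
Step 5 [EW]: N:wait,E:empty,S:wait,W:empty | queues: N=1 E=0 S=0 W=0
Cars crossed by step 5: 5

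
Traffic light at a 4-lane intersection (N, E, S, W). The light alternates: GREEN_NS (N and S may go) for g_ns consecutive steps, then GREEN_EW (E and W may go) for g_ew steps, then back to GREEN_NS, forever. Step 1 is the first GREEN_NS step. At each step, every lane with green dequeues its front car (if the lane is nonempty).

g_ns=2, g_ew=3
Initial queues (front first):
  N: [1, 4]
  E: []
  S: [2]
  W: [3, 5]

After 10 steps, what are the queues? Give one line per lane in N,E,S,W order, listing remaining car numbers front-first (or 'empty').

Step 1 [NS]: N:car1-GO,E:wait,S:car2-GO,W:wait | queues: N=1 E=0 S=0 W=2
Step 2 [NS]: N:car4-GO,E:wait,S:empty,W:wait | queues: N=0 E=0 S=0 W=2
Step 3 [EW]: N:wait,E:empty,S:wait,W:car3-GO | queues: N=0 E=0 S=0 W=1
Step 4 [EW]: N:wait,E:empty,S:wait,W:car5-GO | queues: N=0 E=0 S=0 W=0

N: empty
E: empty
S: empty
W: empty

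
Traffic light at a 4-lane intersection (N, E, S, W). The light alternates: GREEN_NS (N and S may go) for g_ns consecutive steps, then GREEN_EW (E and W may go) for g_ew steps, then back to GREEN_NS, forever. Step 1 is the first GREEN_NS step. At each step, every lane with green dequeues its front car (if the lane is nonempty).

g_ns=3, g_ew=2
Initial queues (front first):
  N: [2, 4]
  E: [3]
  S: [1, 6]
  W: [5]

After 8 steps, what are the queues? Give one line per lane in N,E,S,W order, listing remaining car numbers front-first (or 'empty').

Step 1 [NS]: N:car2-GO,E:wait,S:car1-GO,W:wait | queues: N=1 E=1 S=1 W=1
Step 2 [NS]: N:car4-GO,E:wait,S:car6-GO,W:wait | queues: N=0 E=1 S=0 W=1
Step 3 [NS]: N:empty,E:wait,S:empty,W:wait | queues: N=0 E=1 S=0 W=1
Step 4 [EW]: N:wait,E:car3-GO,S:wait,W:car5-GO | queues: N=0 E=0 S=0 W=0

N: empty
E: empty
S: empty
W: empty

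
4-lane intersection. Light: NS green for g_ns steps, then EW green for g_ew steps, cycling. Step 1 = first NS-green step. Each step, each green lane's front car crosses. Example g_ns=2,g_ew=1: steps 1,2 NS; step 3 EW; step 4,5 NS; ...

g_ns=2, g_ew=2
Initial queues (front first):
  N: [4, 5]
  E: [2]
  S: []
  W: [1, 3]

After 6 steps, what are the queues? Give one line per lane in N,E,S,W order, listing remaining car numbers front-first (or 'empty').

Step 1 [NS]: N:car4-GO,E:wait,S:empty,W:wait | queues: N=1 E=1 S=0 W=2
Step 2 [NS]: N:car5-GO,E:wait,S:empty,W:wait | queues: N=0 E=1 S=0 W=2
Step 3 [EW]: N:wait,E:car2-GO,S:wait,W:car1-GO | queues: N=0 E=0 S=0 W=1
Step 4 [EW]: N:wait,E:empty,S:wait,W:car3-GO | queues: N=0 E=0 S=0 W=0

N: empty
E: empty
S: empty
W: empty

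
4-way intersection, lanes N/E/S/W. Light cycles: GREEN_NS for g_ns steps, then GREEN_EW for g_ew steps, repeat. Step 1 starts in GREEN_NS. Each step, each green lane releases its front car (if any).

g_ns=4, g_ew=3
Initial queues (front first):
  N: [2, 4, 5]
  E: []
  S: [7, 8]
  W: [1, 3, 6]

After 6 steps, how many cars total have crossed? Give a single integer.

Answer: 7

Derivation:
Step 1 [NS]: N:car2-GO,E:wait,S:car7-GO,W:wait | queues: N=2 E=0 S=1 W=3
Step 2 [NS]: N:car4-GO,E:wait,S:car8-GO,W:wait | queues: N=1 E=0 S=0 W=3
Step 3 [NS]: N:car5-GO,E:wait,S:empty,W:wait | queues: N=0 E=0 S=0 W=3
Step 4 [NS]: N:empty,E:wait,S:empty,W:wait | queues: N=0 E=0 S=0 W=3
Step 5 [EW]: N:wait,E:empty,S:wait,W:car1-GO | queues: N=0 E=0 S=0 W=2
Step 6 [EW]: N:wait,E:empty,S:wait,W:car3-GO | queues: N=0 E=0 S=0 W=1
Cars crossed by step 6: 7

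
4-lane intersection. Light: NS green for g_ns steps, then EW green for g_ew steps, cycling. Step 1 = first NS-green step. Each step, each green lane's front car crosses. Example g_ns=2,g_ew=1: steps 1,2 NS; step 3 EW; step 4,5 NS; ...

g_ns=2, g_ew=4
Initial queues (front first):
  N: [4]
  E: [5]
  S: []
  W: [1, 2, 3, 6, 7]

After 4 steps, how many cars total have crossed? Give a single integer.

Step 1 [NS]: N:car4-GO,E:wait,S:empty,W:wait | queues: N=0 E=1 S=0 W=5
Step 2 [NS]: N:empty,E:wait,S:empty,W:wait | queues: N=0 E=1 S=0 W=5
Step 3 [EW]: N:wait,E:car5-GO,S:wait,W:car1-GO | queues: N=0 E=0 S=0 W=4
Step 4 [EW]: N:wait,E:empty,S:wait,W:car2-GO | queues: N=0 E=0 S=0 W=3
Cars crossed by step 4: 4

Answer: 4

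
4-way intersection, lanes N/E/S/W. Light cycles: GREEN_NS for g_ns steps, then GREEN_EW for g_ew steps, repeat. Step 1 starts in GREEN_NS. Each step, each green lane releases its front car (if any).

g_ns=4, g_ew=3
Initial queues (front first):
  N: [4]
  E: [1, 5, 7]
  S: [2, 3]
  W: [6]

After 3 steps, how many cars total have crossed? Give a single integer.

Step 1 [NS]: N:car4-GO,E:wait,S:car2-GO,W:wait | queues: N=0 E=3 S=1 W=1
Step 2 [NS]: N:empty,E:wait,S:car3-GO,W:wait | queues: N=0 E=3 S=0 W=1
Step 3 [NS]: N:empty,E:wait,S:empty,W:wait | queues: N=0 E=3 S=0 W=1
Cars crossed by step 3: 3

Answer: 3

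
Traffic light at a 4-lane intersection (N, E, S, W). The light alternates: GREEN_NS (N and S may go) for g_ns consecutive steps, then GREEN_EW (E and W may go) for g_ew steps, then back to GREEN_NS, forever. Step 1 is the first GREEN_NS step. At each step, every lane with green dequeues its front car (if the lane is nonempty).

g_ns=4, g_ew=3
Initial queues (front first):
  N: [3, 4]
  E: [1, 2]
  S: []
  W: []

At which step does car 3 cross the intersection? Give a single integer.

Step 1 [NS]: N:car3-GO,E:wait,S:empty,W:wait | queues: N=1 E=2 S=0 W=0
Step 2 [NS]: N:car4-GO,E:wait,S:empty,W:wait | queues: N=0 E=2 S=0 W=0
Step 3 [NS]: N:empty,E:wait,S:empty,W:wait | queues: N=0 E=2 S=0 W=0
Step 4 [NS]: N:empty,E:wait,S:empty,W:wait | queues: N=0 E=2 S=0 W=0
Step 5 [EW]: N:wait,E:car1-GO,S:wait,W:empty | queues: N=0 E=1 S=0 W=0
Step 6 [EW]: N:wait,E:car2-GO,S:wait,W:empty | queues: N=0 E=0 S=0 W=0
Car 3 crosses at step 1

1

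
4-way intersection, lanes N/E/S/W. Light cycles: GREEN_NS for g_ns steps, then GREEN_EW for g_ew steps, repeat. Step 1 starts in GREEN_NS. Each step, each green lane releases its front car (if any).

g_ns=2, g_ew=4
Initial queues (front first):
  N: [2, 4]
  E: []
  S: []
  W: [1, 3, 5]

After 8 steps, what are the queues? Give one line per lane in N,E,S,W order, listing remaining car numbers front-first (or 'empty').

Step 1 [NS]: N:car2-GO,E:wait,S:empty,W:wait | queues: N=1 E=0 S=0 W=3
Step 2 [NS]: N:car4-GO,E:wait,S:empty,W:wait | queues: N=0 E=0 S=0 W=3
Step 3 [EW]: N:wait,E:empty,S:wait,W:car1-GO | queues: N=0 E=0 S=0 W=2
Step 4 [EW]: N:wait,E:empty,S:wait,W:car3-GO | queues: N=0 E=0 S=0 W=1
Step 5 [EW]: N:wait,E:empty,S:wait,W:car5-GO | queues: N=0 E=0 S=0 W=0

N: empty
E: empty
S: empty
W: empty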